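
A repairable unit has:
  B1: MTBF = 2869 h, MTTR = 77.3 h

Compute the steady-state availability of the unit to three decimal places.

0.974

A(B1) = MTBF/(MTBF+MTTR) = 2869/(2869+77.3) = 0.974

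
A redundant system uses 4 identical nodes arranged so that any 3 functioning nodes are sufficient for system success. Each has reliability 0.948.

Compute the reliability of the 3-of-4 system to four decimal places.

R = Σ_{i=3}^{4} C(4,i) p^i (1−p)^{4−i} with p = 0.948
C(4,3)·0.948^3·0.052^1 = 0.177210
C(4,4)·0.948^4·0.052^0 = 0.807669
Sum = 0.9849

0.9849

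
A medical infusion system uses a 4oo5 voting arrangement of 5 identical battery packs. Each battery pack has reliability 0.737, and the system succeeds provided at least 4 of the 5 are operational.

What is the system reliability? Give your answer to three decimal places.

0.605

R = Σ_{i=4}^{5} C(5,i) p^i (1−p)^{5−i} with p = 0.737
C(5,4)·0.737^4·0.263^1 = 0.38797
C(5,5)·0.737^5·0.263^0 = 0.21744
Sum = 0.605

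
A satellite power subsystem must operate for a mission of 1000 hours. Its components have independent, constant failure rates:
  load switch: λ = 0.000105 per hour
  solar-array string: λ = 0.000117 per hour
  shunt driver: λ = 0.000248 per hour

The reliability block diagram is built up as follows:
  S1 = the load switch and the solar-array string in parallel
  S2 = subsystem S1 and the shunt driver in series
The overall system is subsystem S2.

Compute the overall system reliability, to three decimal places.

R(load switch) = exp(−0.000105 × 1000) = 0.90032
R(solar-array string) = exp(−0.000117 × 1000) = 0.88959
R(shunt driver) = exp(−0.000248 × 1000) = 0.78036
Parallel (load switch and solar-array string): 1 − (1 − 0.90032)(1 − 0.88959) = 0.98899
Series ([0.98899] and shunt driver): 0.98899 × 0.78036 = 0.772

0.772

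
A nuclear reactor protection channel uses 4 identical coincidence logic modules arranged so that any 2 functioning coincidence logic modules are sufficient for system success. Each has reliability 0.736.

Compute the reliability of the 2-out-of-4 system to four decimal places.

R = Σ_{i=2}^{4} C(4,i) p^i (1−p)^{4−i} with p = 0.736
C(4,2)·0.736^2·0.264^2 = 0.226524
C(4,3)·0.736^3·0.264^1 = 0.421015
C(4,4)·0.736^4·0.264^0 = 0.293435
Sum = 0.9410

0.9410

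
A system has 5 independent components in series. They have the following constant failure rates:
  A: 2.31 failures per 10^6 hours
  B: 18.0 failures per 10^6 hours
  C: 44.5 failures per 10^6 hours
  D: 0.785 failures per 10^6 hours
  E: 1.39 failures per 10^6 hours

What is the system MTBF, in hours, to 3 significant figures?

14900

Series of exponential components: λ_sys = Σ λ_i
λ_sys = 0.00000231 + 0.0000180 + 0.0000445 + 0.000000785 + 0.00000139 = 6.6985e-05 /h
MTBF = 1 / λ_sys = 14900 h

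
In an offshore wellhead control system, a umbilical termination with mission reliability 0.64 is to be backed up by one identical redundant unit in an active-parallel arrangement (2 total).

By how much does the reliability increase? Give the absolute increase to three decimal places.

0.230

R_before = 0.64
R_after = 1 − (1 − 0.64)^2 = 0.870
ΔR = 0.870 − 0.64 = 0.230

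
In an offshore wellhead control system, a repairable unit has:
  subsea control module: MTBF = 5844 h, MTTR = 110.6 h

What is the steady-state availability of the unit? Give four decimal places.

A(subsea control module) = MTBF/(MTBF+MTTR) = 5844/(5844+110.6) = 0.9814

0.9814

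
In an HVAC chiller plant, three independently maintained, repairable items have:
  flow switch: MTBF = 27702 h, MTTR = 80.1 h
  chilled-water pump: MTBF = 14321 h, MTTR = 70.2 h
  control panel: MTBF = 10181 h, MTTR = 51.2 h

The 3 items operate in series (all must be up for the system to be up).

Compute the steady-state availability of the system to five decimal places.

0.98729

A(flow switch) = MTBF/(MTBF+MTTR) = 27702/(27702+80.1) = 0.997117
A(chilled-water pump) = MTBF/(MTBF+MTTR) = 14321/(14321+70.2) = 0.995122
A(control panel) = MTBF/(MTBF+MTTR) = 10181/(10181+51.2) = 0.994996
Series availability: 0.997117 × 0.995122 × 0.994996 = 0.98729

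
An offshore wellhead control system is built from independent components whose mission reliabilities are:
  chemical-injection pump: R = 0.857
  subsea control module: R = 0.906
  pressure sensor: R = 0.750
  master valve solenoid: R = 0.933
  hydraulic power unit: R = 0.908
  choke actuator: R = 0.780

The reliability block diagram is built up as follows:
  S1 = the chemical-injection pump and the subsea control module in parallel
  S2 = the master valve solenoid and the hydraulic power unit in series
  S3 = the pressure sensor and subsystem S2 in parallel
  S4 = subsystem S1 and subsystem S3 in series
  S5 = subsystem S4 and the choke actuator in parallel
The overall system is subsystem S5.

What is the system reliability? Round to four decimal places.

Parallel (chemical-injection pump and subsea control module): 1 − (1 − 0.857000)(1 − 0.906000) = 0.986558
Series (master valve solenoid and hydraulic power unit): 0.933000 × 0.908000 = 0.847164
Parallel (pressure sensor and [0.847164]): 1 − (1 − 0.750000)(1 − 0.847164) = 0.961791
Series ([0.986558] and [0.961791]): 0.986558 × 0.961791 = 0.948863
Parallel ([0.948863] and choke actuator): 1 − (1 − 0.948863)(1 − 0.780000) = 0.9887

0.9887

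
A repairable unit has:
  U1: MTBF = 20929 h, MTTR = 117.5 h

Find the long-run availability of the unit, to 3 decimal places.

A(U1) = MTBF/(MTBF+MTTR) = 20929/(20929+117.5) = 0.994

0.994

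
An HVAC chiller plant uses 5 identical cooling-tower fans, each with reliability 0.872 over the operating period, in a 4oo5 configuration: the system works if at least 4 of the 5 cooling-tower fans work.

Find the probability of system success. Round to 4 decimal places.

0.8742

R = Σ_{i=4}^{5} C(5,i) p^i (1−p)^{5−i} with p = 0.872
C(5,4)·0.872^4·0.128^1 = 0.370038
C(5,5)·0.872^5·0.128^0 = 0.504176
Sum = 0.8742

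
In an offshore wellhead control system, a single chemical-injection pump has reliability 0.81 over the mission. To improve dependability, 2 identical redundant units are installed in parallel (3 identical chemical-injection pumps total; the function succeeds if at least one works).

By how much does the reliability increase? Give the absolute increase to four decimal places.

R_before = 0.81
R_after = 1 − (1 − 0.81)^3 = 0.9931
ΔR = 0.9931 − 0.81 = 0.1831

0.1831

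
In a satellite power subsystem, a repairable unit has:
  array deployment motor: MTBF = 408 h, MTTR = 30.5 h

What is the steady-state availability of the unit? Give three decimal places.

A(array deployment motor) = MTBF/(MTBF+MTTR) = 408/(408+30.5) = 0.930

0.930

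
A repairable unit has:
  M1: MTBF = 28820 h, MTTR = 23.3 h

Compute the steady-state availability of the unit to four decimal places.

A(M1) = MTBF/(MTBF+MTTR) = 28820/(28820+23.3) = 0.9992

0.9992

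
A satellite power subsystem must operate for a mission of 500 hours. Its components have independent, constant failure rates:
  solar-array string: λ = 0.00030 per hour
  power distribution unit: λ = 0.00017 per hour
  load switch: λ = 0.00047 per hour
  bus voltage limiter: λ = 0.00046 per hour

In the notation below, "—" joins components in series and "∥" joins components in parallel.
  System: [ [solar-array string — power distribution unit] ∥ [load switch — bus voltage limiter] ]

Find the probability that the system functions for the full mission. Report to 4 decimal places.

R(solar-array string) = exp(−0.00030 × 500) = 0.860708
R(power distribution unit) = exp(−0.00017 × 500) = 0.918512
R(load switch) = exp(−0.00047 × 500) = 0.790571
R(bus voltage limiter) = exp(−0.00046 × 500) = 0.794534
Series (solar-array string and power distribution unit): 0.860708 × 0.918512 = 0.790571
Series (load switch and bus voltage limiter): 0.790571 × 0.794534 = 0.628136
Parallel ([0.790571] and [0.628136]): 1 − (1 − 0.790571)(1 − 0.628136) = 0.9221

0.9221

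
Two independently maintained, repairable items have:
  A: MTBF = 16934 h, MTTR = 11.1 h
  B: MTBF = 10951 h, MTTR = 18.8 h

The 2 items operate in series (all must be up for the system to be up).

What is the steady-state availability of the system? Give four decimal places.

A(A) = MTBF/(MTBF+MTTR) = 16934/(16934+11.1) = 0.999345
A(B) = MTBF/(MTBF+MTTR) = 10951/(10951+18.8) = 0.998286
Series availability: 0.999345 × 0.998286 = 0.9976

0.9976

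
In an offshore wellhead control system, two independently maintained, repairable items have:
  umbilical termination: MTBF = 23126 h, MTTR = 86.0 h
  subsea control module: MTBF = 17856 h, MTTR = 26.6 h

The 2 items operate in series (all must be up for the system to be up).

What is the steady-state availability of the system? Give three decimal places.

A(umbilical termination) = MTBF/(MTBF+MTTR) = 23126/(23126+86.0) = 0.996295
A(subsea control module) = MTBF/(MTBF+MTTR) = 17856/(17856+26.6) = 0.998513
Series availability: 0.996295 × 0.998513 = 0.995

0.995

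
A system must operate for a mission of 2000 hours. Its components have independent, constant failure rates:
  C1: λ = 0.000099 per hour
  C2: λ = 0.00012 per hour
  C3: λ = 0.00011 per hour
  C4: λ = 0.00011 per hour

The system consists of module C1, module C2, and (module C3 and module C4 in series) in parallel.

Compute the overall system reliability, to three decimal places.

R(C1) = exp(−0.000099 × 2000) = 0.82037
R(C2) = exp(−0.00012 × 2000) = 0.78663
R(C3) = exp(−0.00011 × 2000) = 0.80252
R(C4) = exp(−0.00011 × 2000) = 0.80252
Series (C3 and C4): 0.80252 × 0.80252 = 0.64404
Parallel (C1, C2, and [0.64404]): 1 − (1 − 0.82037)(1 − 0.78663)(1 − 0.64404) = 0.986

0.986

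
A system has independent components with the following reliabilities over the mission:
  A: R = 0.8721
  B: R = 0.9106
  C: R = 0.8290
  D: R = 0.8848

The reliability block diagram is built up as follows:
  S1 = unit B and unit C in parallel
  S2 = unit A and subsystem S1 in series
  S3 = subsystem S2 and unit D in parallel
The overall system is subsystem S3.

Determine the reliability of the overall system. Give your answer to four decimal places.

Parallel (B and C): 1 − (1 − 0.910600)(1 − 0.829000) = 0.984713
Series (A and [0.984713]): 0.872100 × 0.984713 = 0.858768
Parallel ([0.858768] and D): 1 − (1 − 0.858768)(1 − 0.884800) = 0.9837

0.9837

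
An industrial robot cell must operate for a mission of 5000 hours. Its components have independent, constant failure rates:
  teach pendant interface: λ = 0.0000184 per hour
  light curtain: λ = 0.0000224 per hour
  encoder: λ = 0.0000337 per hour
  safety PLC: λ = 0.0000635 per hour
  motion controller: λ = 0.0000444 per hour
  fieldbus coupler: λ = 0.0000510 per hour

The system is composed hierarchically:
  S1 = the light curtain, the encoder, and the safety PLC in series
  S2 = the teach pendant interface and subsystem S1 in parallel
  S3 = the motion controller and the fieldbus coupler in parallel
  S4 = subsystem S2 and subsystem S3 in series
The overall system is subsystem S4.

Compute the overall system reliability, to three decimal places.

0.917

R(teach pendant interface) = exp(−0.0000184 × 5000) = 0.91211
R(light curtain) = exp(−0.0000224 × 5000) = 0.89404
R(encoder) = exp(−0.0000337 × 5000) = 0.84493
R(safety PLC) = exp(−0.0000635 × 5000) = 0.72797
R(motion controller) = exp(−0.0000444 × 5000) = 0.80092
R(fieldbus coupler) = exp(−0.0000510 × 5000) = 0.77492
Series (light curtain, encoder, and safety PLC): 0.89404 × 0.84493 × 0.72797 = 0.54991
Parallel (teach pendant interface and [0.54991]): 1 − (1 − 0.91211)(1 − 0.54991) = 0.96044
Parallel (motion controller and fieldbus coupler): 1 − (1 − 0.80092)(1 − 0.77492) = 0.95519
Series ([0.96044] and [0.95519]): 0.96044 × 0.95519 = 0.917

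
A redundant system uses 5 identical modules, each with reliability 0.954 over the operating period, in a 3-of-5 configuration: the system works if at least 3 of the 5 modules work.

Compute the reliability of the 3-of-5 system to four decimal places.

0.9991

R = Σ_{i=3}^{5} C(5,i) p^i (1−p)^{5−i} with p = 0.954
C(5,3)·0.954^3·0.046^2 = 0.018372
C(5,4)·0.954^4·0.046^1 = 0.190512
C(5,5)·0.954^5·0.046^0 = 0.790209
Sum = 0.9991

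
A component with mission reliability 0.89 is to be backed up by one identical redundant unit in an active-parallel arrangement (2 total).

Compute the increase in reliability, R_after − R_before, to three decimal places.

0.098

R_before = 0.89
R_after = 1 − (1 − 0.89)^2 = 0.988
ΔR = 0.988 − 0.89 = 0.098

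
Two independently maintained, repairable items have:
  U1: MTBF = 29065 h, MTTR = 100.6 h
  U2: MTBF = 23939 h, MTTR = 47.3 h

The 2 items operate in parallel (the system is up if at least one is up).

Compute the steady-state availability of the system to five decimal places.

A(U1) = MTBF/(MTBF+MTTR) = 29065/(29065+100.6) = 0.996551
A(U2) = MTBF/(MTBF+MTTR) = 23939/(23939+47.3) = 0.998028
Parallel availability: 1 − (1 − 0.996551)(1 − 0.998028) = 0.99999

0.99999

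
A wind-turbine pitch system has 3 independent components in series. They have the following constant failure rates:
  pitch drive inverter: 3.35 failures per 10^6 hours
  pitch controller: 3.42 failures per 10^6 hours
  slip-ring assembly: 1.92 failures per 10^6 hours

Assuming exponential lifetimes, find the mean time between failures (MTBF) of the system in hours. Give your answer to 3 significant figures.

Series of exponential components: λ_sys = Σ λ_i
λ_sys = 0.00000335 + 0.00000342 + 0.00000192 = 8.6900e-06 /h
MTBF = 1 / λ_sys = 115000 h

115000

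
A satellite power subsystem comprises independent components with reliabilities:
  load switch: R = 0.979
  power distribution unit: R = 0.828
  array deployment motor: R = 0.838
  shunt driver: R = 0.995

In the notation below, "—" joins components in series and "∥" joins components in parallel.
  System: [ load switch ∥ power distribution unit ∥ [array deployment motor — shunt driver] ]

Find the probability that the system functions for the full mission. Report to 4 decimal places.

Series (array deployment motor and shunt driver): 0.838000 × 0.995000 = 0.833810
Parallel (load switch, power distribution unit, and [0.833810]): 1 − (1 − 0.979000)(1 − 0.828000)(1 − 0.833810) = 0.9994

0.9994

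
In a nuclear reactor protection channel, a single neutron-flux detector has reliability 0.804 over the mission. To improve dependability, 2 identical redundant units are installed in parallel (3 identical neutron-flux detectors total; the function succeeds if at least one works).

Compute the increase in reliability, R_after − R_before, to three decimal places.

R_before = 0.804
R_after = 1 − (1 − 0.804)^3 = 0.992
ΔR = 0.992 − 0.804 = 0.188

0.188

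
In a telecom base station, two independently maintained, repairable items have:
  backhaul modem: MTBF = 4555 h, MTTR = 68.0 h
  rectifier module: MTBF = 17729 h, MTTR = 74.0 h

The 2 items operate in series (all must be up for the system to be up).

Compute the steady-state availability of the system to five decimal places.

0.98120

A(backhaul modem) = MTBF/(MTBF+MTTR) = 4555/(4555+68.0) = 0.985291
A(rectifier module) = MTBF/(MTBF+MTTR) = 17729/(17729+74.0) = 0.995843
Series availability: 0.985291 × 0.995843 = 0.98120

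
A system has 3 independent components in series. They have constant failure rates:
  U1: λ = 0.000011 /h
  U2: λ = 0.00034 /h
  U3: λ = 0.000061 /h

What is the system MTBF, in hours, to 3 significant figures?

Series of exponential components: λ_sys = Σ λ_i
λ_sys = 0.000011 + 0.00034 + 0.000061 = 4.1200e-04 /h
MTBF = 1 / λ_sys = 2430 h

2430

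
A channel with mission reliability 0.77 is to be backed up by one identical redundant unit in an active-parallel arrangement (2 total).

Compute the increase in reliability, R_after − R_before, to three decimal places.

0.177

R_before = 0.77
R_after = 1 − (1 − 0.77)^2 = 0.947
ΔR = 0.947 − 0.77 = 0.177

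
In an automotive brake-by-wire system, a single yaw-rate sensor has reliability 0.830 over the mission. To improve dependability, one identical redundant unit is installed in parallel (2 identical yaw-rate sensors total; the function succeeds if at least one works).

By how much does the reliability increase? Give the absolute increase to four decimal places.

0.1411

R_before = 0.830
R_after = 1 − (1 − 0.830)^2 = 0.9711
ΔR = 0.9711 − 0.830 = 0.1411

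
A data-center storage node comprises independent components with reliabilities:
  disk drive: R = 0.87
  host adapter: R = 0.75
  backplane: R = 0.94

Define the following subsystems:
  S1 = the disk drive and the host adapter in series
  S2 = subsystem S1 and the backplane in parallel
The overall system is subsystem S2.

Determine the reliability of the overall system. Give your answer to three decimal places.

Series (disk drive and host adapter): 0.87000 × 0.75000 = 0.65250
Parallel ([0.65250] and backplane): 1 − (1 − 0.65250)(1 − 0.94000) = 0.979

0.979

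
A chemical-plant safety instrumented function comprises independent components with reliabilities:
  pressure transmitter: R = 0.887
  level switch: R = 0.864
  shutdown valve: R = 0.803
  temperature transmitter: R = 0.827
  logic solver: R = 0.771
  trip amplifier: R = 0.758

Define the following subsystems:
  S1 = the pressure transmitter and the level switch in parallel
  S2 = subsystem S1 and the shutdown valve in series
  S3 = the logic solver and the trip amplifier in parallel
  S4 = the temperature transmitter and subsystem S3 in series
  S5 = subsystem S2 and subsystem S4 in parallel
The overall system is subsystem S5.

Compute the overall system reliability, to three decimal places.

Parallel (pressure transmitter and level switch): 1 − (1 − 0.88700)(1 − 0.86400) = 0.98463
Series ([0.98463] and shutdown valve): 0.98463 × 0.80300 = 0.79066
Parallel (logic solver and trip amplifier): 1 − (1 − 0.77100)(1 − 0.75800) = 0.94458
Series (temperature transmitter and [0.94458]): 0.82700 × 0.94458 = 0.78117
Parallel ([0.79066] and [0.78117]): 1 − (1 − 0.79066)(1 − 0.78117) = 0.954

0.954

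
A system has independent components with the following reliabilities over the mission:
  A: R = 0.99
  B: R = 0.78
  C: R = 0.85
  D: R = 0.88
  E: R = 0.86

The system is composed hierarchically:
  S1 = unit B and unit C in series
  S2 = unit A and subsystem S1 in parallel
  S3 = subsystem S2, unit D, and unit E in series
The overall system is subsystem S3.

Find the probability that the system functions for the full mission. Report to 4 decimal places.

Series (B and C): 0.780000 × 0.850000 = 0.663000
Parallel (A and [0.663000]): 1 − (1 − 0.990000)(1 − 0.663000) = 0.996630
Series ([0.996630], D, and E): 0.996630 × 0.880000 × 0.860000 = 0.7542

0.7542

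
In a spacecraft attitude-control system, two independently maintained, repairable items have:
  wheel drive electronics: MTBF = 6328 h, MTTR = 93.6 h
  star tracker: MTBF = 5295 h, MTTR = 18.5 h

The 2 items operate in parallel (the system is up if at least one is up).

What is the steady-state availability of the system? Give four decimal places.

A(wheel drive electronics) = MTBF/(MTBF+MTTR) = 6328/(6328+93.6) = 0.985424
A(star tracker) = MTBF/(MTBF+MTTR) = 5295/(5295+18.5) = 0.996518
Parallel availability: 1 − (1 − 0.985424)(1 − 0.996518) = 0.9999

0.9999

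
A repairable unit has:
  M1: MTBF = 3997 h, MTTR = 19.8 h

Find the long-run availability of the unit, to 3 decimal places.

0.995

A(M1) = MTBF/(MTBF+MTTR) = 3997/(3997+19.8) = 0.995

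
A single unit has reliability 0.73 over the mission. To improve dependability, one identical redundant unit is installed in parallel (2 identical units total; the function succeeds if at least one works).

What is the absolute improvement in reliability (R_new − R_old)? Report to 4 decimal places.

0.1971

R_before = 0.73
R_after = 1 − (1 − 0.73)^2 = 0.9271
ΔR = 0.9271 − 0.73 = 0.1971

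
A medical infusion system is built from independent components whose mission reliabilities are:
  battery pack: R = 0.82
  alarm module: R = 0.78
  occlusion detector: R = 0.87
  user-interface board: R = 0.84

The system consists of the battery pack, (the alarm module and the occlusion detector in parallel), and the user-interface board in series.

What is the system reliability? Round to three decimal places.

0.669

Parallel (alarm module and occlusion detector): 1 − (1 − 0.78000)(1 − 0.87000) = 0.97140
Series (battery pack, [0.97140], and user-interface board): 0.82000 × 0.97140 × 0.84000 = 0.669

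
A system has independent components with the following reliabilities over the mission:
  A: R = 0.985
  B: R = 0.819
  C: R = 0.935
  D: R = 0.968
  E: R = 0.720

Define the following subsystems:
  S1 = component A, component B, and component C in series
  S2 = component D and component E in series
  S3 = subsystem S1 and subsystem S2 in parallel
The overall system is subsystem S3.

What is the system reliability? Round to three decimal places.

Series (A, B, and C): 0.98500 × 0.81900 × 0.93500 = 0.75428
Series (D and E): 0.96800 × 0.72000 = 0.69696
Parallel ([0.75428] and [0.69696]): 1 − (1 − 0.75428)(1 − 0.69696) = 0.926

0.926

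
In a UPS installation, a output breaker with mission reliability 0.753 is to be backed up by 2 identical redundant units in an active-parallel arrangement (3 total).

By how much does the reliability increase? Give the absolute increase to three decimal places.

0.232

R_before = 0.753
R_after = 1 − (1 − 0.753)^3 = 0.985
ΔR = 0.985 − 0.753 = 0.232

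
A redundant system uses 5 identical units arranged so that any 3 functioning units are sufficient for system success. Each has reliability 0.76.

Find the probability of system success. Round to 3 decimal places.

R = Σ_{i=3}^{5} C(5,i) p^i (1−p)^{5−i} with p = 0.76
C(5,3)·0.76^3·0.24^2 = 0.25285
C(5,4)·0.76^4·0.24^1 = 0.40035
C(5,5)·0.76^5·0.24^0 = 0.25355
Sum = 0.907

0.907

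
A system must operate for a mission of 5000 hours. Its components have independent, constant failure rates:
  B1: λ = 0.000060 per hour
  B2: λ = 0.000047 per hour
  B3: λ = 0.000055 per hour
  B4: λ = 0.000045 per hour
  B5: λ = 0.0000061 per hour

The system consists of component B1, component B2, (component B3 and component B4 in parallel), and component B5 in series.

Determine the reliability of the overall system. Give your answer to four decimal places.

R(B1) = exp(−0.000060 × 5000) = 0.740818
R(B2) = exp(−0.000047 × 5000) = 0.790571
R(B3) = exp(−0.000055 × 5000) = 0.759572
R(B4) = exp(−0.000045 × 5000) = 0.798516
R(B5) = exp(−0.0000061 × 5000) = 0.969960
Parallel (B3 and B4): 1 − (1 − 0.759572)(1 − 0.798516) = 0.951558
Series (B1, B2, [0.951558], and B5): 0.740818 × 0.790571 × 0.951558 × 0.969960 = 0.5406

0.5406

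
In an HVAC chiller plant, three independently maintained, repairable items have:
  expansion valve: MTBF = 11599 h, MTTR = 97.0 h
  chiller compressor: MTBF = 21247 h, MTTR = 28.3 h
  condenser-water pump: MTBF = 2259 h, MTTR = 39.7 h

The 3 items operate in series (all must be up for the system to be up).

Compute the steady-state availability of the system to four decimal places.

A(expansion valve) = MTBF/(MTBF+MTTR) = 11599/(11599+97.0) = 0.991707
A(chiller compressor) = MTBF/(MTBF+MTTR) = 21247/(21247+28.3) = 0.998670
A(condenser-water pump) = MTBF/(MTBF+MTTR) = 2259/(2259+39.7) = 0.982729
Series availability: 0.991707 × 0.998670 × 0.982729 = 0.9733

0.9733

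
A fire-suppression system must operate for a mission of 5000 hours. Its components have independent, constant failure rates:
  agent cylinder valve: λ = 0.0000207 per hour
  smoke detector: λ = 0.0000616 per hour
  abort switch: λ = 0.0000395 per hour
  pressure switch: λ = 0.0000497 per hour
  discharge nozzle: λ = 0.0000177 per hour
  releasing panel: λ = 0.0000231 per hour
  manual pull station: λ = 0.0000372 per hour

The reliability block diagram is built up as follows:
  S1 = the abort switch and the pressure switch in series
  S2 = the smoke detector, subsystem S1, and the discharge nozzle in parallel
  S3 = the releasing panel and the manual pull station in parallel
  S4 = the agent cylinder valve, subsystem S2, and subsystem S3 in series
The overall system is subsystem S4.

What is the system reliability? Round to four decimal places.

0.8778

R(agent cylinder valve) = exp(−0.0000207 × 5000) = 0.901676
R(smoke detector) = exp(−0.0000616 × 5000) = 0.734915
R(abort switch) = exp(−0.0000395 × 5000) = 0.820780
R(pressure switch) = exp(−0.0000497 × 5000) = 0.779970
R(discharge nozzle) = exp(−0.0000177 × 5000) = 0.915303
R(releasing panel) = exp(−0.0000231 × 5000) = 0.890921
R(manual pull station) = exp(−0.0000372 × 5000) = 0.830274
Series (abort switch and pressure switch): 0.820780 × 0.779970 = 0.640184
Parallel (smoke detector, [0.640184], and discharge nozzle): 1 − (1 − 0.734915)(1 − 0.640184)(1 − 0.915303) = 0.991921
Parallel (releasing panel and manual pull station): 1 − (1 − 0.890921)(1 − 0.830274) = 0.981486
Series (agent cylinder valve, [0.991921], and [0.981486]): 0.901676 × 0.991921 × 0.981486 = 0.8778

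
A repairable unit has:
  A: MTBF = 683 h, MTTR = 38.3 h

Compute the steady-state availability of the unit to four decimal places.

A(A) = MTBF/(MTBF+MTTR) = 683/(683+38.3) = 0.9469

0.9469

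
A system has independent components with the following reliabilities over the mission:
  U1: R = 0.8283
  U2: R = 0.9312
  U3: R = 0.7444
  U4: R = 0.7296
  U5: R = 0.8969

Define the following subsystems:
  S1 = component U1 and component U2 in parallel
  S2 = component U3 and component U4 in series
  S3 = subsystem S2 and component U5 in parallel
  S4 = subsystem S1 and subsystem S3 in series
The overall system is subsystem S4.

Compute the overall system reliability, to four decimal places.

0.9416

Parallel (U1 and U2): 1 − (1 − 0.828300)(1 − 0.931200) = 0.988187
Series (U3 and U4): 0.744400 × 0.729600 = 0.543114
Parallel ([0.543114] and U5): 1 − (1 − 0.543114)(1 − 0.896900) = 0.952895
Series ([0.988187] and [0.952895]): 0.988187 × 0.952895 = 0.9416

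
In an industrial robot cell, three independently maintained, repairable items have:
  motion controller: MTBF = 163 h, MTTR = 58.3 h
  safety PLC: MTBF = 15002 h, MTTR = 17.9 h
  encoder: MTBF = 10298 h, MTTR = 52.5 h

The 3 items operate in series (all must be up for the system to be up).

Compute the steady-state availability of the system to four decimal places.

0.7319

A(motion controller) = MTBF/(MTBF+MTTR) = 163/(163+58.3) = 0.736557
A(safety PLC) = MTBF/(MTBF+MTTR) = 15002/(15002+17.9) = 0.998808
A(encoder) = MTBF/(MTBF+MTTR) = 10298/(10298+52.5) = 0.994928
Series availability: 0.736557 × 0.998808 × 0.994928 = 0.7319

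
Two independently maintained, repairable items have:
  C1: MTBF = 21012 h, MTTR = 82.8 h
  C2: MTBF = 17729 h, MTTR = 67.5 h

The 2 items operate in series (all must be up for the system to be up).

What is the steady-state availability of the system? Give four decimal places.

0.9923

A(C1) = MTBF/(MTBF+MTTR) = 21012/(21012+82.8) = 0.996075
A(C2) = MTBF/(MTBF+MTTR) = 17729/(17729+67.5) = 0.996207
Series availability: 0.996075 × 0.996207 = 0.9923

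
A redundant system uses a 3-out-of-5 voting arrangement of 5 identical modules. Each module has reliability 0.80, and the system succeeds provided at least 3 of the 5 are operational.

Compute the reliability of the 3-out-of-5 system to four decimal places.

0.9421

R = Σ_{i=3}^{5} C(5,i) p^i (1−p)^{5−i} with p = 0.80
C(5,3)·0.80^3·0.20^2 = 0.204800
C(5,4)·0.80^4·0.20^1 = 0.409600
C(5,5)·0.80^5·0.20^0 = 0.327680
Sum = 0.9421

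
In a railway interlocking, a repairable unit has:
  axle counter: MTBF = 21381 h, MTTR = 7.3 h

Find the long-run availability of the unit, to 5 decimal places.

A(axle counter) = MTBF/(MTBF+MTTR) = 21381/(21381+7.3) = 0.99966

0.99966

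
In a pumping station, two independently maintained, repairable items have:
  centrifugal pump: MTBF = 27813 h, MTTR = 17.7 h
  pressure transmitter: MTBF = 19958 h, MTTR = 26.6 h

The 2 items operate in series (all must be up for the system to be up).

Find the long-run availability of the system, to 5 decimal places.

A(centrifugal pump) = MTBF/(MTBF+MTTR) = 27813/(27813+17.7) = 0.999364
A(pressure transmitter) = MTBF/(MTBF+MTTR) = 19958/(19958+26.6) = 0.998669
Series availability: 0.999364 × 0.998669 = 0.99803

0.99803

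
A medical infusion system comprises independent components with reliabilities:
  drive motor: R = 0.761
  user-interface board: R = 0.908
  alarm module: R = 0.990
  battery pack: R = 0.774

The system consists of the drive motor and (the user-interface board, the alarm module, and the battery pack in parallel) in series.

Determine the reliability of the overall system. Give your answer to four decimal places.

Parallel (user-interface board, alarm module, and battery pack): 1 − (1 − 0.908000)(1 − 0.990000)(1 − 0.774000) = 0.999792
Series (drive motor and [0.999792]): 0.761000 × 0.999792 = 0.7608

0.7608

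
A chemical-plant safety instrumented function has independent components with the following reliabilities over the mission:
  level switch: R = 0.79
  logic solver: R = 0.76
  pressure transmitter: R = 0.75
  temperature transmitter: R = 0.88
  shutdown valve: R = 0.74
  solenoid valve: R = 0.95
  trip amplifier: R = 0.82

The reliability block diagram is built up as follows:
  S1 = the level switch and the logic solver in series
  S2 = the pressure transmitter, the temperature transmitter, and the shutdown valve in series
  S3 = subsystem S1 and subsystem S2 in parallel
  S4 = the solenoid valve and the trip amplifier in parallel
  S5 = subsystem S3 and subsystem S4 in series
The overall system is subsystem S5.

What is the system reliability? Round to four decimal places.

Series (level switch and logic solver): 0.790000 × 0.760000 = 0.600400
Series (pressure transmitter, temperature transmitter, and shutdown valve): 0.750000 × 0.880000 × 0.740000 = 0.488400
Parallel ([0.600400] and [0.488400]): 1 − (1 − 0.600400)(1 − 0.488400) = 0.795565
Parallel (solenoid valve and trip amplifier): 1 − (1 − 0.950000)(1 − 0.820000) = 0.991000
Series ([0.795565] and [0.991000]): 0.795565 × 0.991000 = 0.7884

0.7884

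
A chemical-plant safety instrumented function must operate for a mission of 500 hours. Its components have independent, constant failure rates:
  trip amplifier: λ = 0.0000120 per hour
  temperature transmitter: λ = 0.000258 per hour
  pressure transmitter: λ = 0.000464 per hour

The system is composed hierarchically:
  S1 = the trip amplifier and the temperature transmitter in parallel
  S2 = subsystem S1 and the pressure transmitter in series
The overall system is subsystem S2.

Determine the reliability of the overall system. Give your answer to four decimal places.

0.7924

R(trip amplifier) = exp(−0.0000120 × 500) = 0.994018
R(temperature transmitter) = exp(−0.000258 × 500) = 0.878974
R(pressure transmitter) = exp(−0.000464 × 500) = 0.792946
Parallel (trip amplifier and temperature transmitter): 1 − (1 − 0.994018)(1 − 0.878974) = 0.999276
Series ([0.999276] and pressure transmitter): 0.999276 × 0.792946 = 0.7924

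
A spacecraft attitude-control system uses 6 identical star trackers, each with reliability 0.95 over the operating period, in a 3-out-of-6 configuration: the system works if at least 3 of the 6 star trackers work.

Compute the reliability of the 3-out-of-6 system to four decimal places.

0.9999

R = Σ_{i=3}^{6} C(6,i) p^i (1−p)^{6−i} with p = 0.95
C(6,3)·0.95^3·0.05^3 = 0.002143
C(6,4)·0.95^4·0.05^2 = 0.030544
C(6,5)·0.95^5·0.05^1 = 0.232134
C(6,6)·0.95^6·0.05^0 = 0.735092
Sum = 0.9999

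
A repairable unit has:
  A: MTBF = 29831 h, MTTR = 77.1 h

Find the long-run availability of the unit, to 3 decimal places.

A(A) = MTBF/(MTBF+MTTR) = 29831/(29831+77.1) = 0.997

0.997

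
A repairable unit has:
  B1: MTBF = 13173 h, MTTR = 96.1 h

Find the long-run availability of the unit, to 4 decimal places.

0.9928

A(B1) = MTBF/(MTBF+MTTR) = 13173/(13173+96.1) = 0.9928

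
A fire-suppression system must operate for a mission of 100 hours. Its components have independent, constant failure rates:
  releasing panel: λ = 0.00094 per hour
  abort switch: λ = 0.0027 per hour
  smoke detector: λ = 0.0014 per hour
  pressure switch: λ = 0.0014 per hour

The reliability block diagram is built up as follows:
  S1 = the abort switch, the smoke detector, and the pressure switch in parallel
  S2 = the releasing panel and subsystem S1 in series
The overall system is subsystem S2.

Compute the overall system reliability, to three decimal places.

0.907

R(releasing panel) = exp(−0.00094 × 100) = 0.91028
R(abort switch) = exp(−0.0027 × 100) = 0.76338
R(smoke detector) = exp(−0.0014 × 100) = 0.86936
R(pressure switch) = exp(−0.0014 × 100) = 0.86936
Parallel (abort switch, smoke detector, and pressure switch): 1 − (1 − 0.76338)(1 − 0.86936)(1 − 0.86936) = 0.99596
Series (releasing panel and [0.99596]): 0.91028 × 0.99596 = 0.907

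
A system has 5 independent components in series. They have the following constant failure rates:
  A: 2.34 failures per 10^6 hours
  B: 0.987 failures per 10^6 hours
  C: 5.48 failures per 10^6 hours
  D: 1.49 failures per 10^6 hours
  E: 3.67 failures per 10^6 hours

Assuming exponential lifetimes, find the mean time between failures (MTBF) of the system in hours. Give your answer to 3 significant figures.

Series of exponential components: λ_sys = Σ λ_i
λ_sys = 0.00000234 + 0.000000987 + 0.00000548 + 0.00000149 + 0.00000367 = 1.3967e-05 /h
MTBF = 1 / λ_sys = 71600 h

71600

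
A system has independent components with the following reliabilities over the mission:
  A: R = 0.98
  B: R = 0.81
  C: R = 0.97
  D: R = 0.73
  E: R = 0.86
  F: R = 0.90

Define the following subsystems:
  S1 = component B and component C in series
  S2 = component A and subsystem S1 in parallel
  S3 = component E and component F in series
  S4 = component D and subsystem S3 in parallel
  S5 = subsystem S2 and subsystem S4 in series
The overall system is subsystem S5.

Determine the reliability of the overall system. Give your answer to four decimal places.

0.9350

Series (B and C): 0.810000 × 0.970000 = 0.785700
Parallel (A and [0.785700]): 1 − (1 − 0.980000)(1 − 0.785700) = 0.995714
Series (E and F): 0.860000 × 0.900000 = 0.774000
Parallel (D and [0.774000]): 1 − (1 − 0.730000)(1 − 0.774000) = 0.938980
Series ([0.995714] and [0.938980]): 0.995714 × 0.938980 = 0.9350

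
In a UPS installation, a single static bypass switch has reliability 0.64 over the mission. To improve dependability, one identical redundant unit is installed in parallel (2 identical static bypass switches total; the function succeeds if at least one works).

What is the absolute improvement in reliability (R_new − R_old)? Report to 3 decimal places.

R_before = 0.64
R_after = 1 − (1 − 0.64)^2 = 0.870
ΔR = 0.870 − 0.64 = 0.230

0.230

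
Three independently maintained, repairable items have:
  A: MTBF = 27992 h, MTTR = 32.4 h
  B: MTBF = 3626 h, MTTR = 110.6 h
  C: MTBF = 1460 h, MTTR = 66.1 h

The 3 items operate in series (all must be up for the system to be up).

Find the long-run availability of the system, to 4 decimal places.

0.9273

A(A) = MTBF/(MTBF+MTTR) = 27992/(27992+32.4) = 0.998844
A(B) = MTBF/(MTBF+MTTR) = 3626/(3626+110.6) = 0.970401
A(C) = MTBF/(MTBF+MTTR) = 1460/(1460+66.1) = 0.956687
Series availability: 0.998844 × 0.970401 × 0.956687 = 0.9273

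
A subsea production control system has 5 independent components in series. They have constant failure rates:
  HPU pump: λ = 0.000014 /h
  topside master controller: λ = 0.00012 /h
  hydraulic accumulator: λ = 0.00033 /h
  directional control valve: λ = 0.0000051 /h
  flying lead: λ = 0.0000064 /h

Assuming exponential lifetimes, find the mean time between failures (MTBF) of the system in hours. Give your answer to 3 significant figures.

Series of exponential components: λ_sys = Σ λ_i
λ_sys = 0.000014 + 0.00012 + 0.00033 + 0.0000051 + 0.0000064 = 4.7550e-04 /h
MTBF = 1 / λ_sys = 2100 h

2100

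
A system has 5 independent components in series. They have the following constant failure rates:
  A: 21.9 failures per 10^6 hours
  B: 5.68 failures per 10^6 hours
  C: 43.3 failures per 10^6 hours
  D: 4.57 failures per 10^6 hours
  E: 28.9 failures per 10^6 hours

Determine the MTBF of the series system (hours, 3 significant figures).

Series of exponential components: λ_sys = Σ λ_i
λ_sys = 0.0000219 + 0.00000568 + 0.0000433 + 0.00000457 + 0.0000289 = 1.0435e-04 /h
MTBF = 1 / λ_sys = 9580 h

9580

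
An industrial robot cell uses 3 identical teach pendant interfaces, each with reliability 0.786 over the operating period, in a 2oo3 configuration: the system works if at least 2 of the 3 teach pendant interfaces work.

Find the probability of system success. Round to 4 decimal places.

R = Σ_{i=2}^{3} C(3,i) p^i (1−p)^{3−i} with p = 0.786
C(3,2)·0.786^2·0.214^1 = 0.396625
C(3,3)·0.786^3·0.214^0 = 0.485588
Sum = 0.8822

0.8822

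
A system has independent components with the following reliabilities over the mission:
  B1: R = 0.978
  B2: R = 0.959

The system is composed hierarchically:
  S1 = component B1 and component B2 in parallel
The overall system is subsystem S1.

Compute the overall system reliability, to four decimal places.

0.9991

Parallel (B1 and B2): 1 − (1 − 0.978000)(1 − 0.959000) = 0.9991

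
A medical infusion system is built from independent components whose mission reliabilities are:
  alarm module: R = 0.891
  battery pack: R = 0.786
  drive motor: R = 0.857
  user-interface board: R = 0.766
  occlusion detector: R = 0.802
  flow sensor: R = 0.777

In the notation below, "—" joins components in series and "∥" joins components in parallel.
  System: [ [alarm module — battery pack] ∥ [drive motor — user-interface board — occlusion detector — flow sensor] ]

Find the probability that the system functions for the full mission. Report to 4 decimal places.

0.8229

Series (alarm module and battery pack): 0.891000 × 0.786000 = 0.700326
Series (drive motor, user-interface board, occlusion detector, and flow sensor): 0.857000 × 0.766000 × 0.802000 × 0.777000 = 0.409077
Parallel ([0.700326] and [0.409077]): 1 − (1 − 0.700326)(1 − 0.409077) = 0.8229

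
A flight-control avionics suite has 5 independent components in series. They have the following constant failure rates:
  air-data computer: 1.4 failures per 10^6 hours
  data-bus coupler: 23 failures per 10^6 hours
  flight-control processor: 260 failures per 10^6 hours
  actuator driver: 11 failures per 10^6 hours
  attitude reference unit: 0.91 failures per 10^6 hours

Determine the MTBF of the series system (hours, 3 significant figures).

Series of exponential components: λ_sys = Σ λ_i
λ_sys = 0.0000014 + 0.000023 + 0.00026 + 0.000011 + 0.00000091 = 2.9631e-04 /h
MTBF = 1 / λ_sys = 3370 h

3370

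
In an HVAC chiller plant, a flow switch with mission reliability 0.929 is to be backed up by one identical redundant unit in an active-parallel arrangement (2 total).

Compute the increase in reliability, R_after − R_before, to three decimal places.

0.066

R_before = 0.929
R_after = 1 − (1 − 0.929)^2 = 0.995
ΔR = 0.995 − 0.929 = 0.066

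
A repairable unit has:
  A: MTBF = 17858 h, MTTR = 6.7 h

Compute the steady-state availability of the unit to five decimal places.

0.99962

A(A) = MTBF/(MTBF+MTTR) = 17858/(17858+6.7) = 0.99962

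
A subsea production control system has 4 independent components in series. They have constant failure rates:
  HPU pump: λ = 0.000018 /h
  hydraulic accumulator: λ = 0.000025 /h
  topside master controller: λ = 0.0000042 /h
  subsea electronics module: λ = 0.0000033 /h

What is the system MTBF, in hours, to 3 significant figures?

Series of exponential components: λ_sys = Σ λ_i
λ_sys = 0.000018 + 0.000025 + 0.0000042 + 0.0000033 = 5.0500e-05 /h
MTBF = 1 / λ_sys = 19800 h

19800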